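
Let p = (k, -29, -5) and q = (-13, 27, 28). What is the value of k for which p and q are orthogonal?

-71

p · q = k·(-13) + (-29)·27 + (-5)·28 = -923 - 13k
Set equal to 0: -13k = 923, so k = -71.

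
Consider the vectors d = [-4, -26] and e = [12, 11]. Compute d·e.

-334

d · e = (-4)·12 + (-26)·11 = -48 - 286 = -334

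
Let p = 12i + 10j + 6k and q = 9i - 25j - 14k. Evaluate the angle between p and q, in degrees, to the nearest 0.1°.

p · q = 12·9 + 10·(-25) + 6·(-14) = 108 - 250 - 84 = -226
|p|² = 144 + 100 + 36 = 280,  |p| = √280 ≈ 16.733201
|q|² = 81 + 625 + 196 = 902,  |q| = √902 ≈ 30.033315
cos θ = -226 / (16.733201 · 30.033315) ≈ -0.44970
θ = arccos(-0.44970) ≈ 116.7°

116.7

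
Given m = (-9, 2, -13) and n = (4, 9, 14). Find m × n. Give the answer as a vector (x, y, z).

i: 2·14 - (-13)·9 = 28 - (-117) = 145
j: (-13)·4 - (-9)·14 = -52 - (-126) = 74
k: (-9)·9 - 2·4 = -81 - 8 = -89
m × n = (145, 74, -89)

(145, 74, -89)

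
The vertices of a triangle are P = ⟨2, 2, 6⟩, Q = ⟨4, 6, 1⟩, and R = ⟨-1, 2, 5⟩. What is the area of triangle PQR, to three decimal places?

PQ = (2, 4, -5),  PR = (-3, 0, -1)
i: 4·(-1) - (-5)·0 = -4 - 0 = -4
j: (-5)·(-3) - 2·(-1) = 15 - (-2) = 17
k: 2·0 - 4·(-3) = 0 - (-12) = 12
PQ × PR = (-4, 17, 12)
|PQ × PR| = √449 ≈ 21.1896
area = ½ · 21.1896 ≈ 10.595

10.595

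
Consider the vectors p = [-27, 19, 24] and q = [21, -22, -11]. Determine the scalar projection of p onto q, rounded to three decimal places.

p · q = (-27)·21 + 19·(-22) + 24·(-11) = -567 - 418 - 264 = -1249
|q| = √(441 + 484 + 121) = √1046 ≈ 32.3419
comp_q p = -1249 / √1046 ≈ -38.619

-38.619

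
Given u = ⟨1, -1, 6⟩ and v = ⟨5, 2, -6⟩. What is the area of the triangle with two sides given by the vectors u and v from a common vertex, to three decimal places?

i: (-1)·(-6) - 6·2 = 6 - 12 = -6
j: 6·5 - 1·(-6) = 30 - (-6) = 36
k: 1·2 - (-1)·5 = 2 - (-5) = 7
u × v = (-6, 36, 7)
|u × v| = √((-6)² + 36² + 7²) = √1381 ≈ 37.1618
area = ½ · 37.1618 ≈ 18.581

18.581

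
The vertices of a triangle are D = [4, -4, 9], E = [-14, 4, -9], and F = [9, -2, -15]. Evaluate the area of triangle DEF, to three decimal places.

DE = (-18, 8, -18),  DF = (5, 2, -24)
i: 8·(-24) - (-18)·2 = -192 - (-36) = -156
j: (-18)·5 - (-18)·(-24) = -90 - 432 = -522
k: (-18)·2 - 8·5 = -36 - 40 = -76
DE × DF = (-156, -522, -76)
|DE × DF| = √302596 ≈ 550.0873
area = ½ · 550.0873 ≈ 275.044

275.044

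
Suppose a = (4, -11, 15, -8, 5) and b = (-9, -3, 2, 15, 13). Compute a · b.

-28

a · b = 4·(-9) + (-11)·(-3) + 15·2 + (-8)·15 + 5·13 = -36 + 33 + 30 - 120 + 65 = -28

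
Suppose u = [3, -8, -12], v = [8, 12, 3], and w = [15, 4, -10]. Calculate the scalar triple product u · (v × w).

v × w:
i: 12·(-10) - 3·4 = -120 - 12 = -132
j: 3·15 - 8·(-10) = 45 - (-80) = 125
k: 8·4 - 12·15 = 32 - 180 = -148
v × w = (-132, 125, -148)
u · (v × w) = 3·(-132) + (-8)·125 + (-12)·(-148) = -396 - 1000 + 1776 = 380

380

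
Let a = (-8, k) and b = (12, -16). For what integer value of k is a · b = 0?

a · b = (-8)·12 + k·(-16) = -96 - 16k
Set equal to 0: -16k = 96, so k = -6.

-6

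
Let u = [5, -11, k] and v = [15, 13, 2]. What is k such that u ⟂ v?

34

u · v = 5·15 + (-11)·13 + k·2 = -68 + 2k
Set equal to 0: 2k = 68, so k = 34.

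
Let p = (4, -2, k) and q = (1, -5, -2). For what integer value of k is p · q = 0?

7

p · q = 4·1 + (-2)·(-5) + k·(-2) = 14 - 2k
Set equal to 0: -2k = -14, so k = 7.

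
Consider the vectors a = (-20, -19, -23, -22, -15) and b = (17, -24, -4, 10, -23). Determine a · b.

333

a · b = (-20)·17 + (-19)·(-24) + (-23)·(-4) + (-22)·10 + (-15)·(-23) = -340 + 456 + 92 - 220 + 345 = 333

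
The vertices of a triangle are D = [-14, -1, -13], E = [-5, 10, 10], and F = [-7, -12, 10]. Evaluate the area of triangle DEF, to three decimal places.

DE = (9, 11, 23),  DF = (7, -11, 23)
i: 11·23 - 23·(-11) = 253 - (-253) = 506
j: 23·7 - 9·23 = 161 - 207 = -46
k: 9·(-11) - 11·7 = -99 - 77 = -176
DE × DF = (506, -46, -176)
|DE × DF| = √289128 ≈ 537.7062
area = ½ · 537.7062 ≈ 268.853

268.853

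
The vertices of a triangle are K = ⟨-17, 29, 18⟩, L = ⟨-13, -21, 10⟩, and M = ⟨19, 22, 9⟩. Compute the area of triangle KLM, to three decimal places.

916.341

KL = (4, -50, -8),  KM = (36, -7, -9)
i: (-50)·(-9) - (-8)·(-7) = 450 - 56 = 394
j: (-8)·36 - 4·(-9) = -288 - (-36) = -252
k: 4·(-7) - (-50)·36 = -28 - (-1800) = 1772
KL × KM = (394, -252, 1772)
|KL × KM| = √3358724 ≈ 1832.6822
area = ½ · 1832.6822 ≈ 916.341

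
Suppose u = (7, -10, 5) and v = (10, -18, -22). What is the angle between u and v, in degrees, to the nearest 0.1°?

u · v = 7·10 + (-10)·(-18) + 5·(-22) = 70 + 180 - 110 = 140
|u|² = 49 + 100 + 25 = 174,  |u| = √174 ≈ 13.190906
|v|² = 100 + 324 + 484 = 908,  |v| = √908 ≈ 30.133038
cos θ = 140 / (13.190906 · 30.133038) ≈ 0.35222
θ = arccos(0.35222) ≈ 69.4°

69.4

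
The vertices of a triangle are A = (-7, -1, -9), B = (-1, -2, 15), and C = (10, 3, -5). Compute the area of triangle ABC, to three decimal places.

AB = (6, -1, 24),  AC = (17, 4, 4)
i: (-1)·4 - 24·4 = -4 - 96 = -100
j: 24·17 - 6·4 = 408 - 24 = 384
k: 6·4 - (-1)·17 = 24 - (-17) = 41
AB × AC = (-100, 384, 41)
|AB × AC| = √159137 ≈ 398.9198
area = ½ · 398.9198 ≈ 199.460

199.460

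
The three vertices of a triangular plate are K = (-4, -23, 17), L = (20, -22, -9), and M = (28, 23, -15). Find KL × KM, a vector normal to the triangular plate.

(1164, -64, 1072)

KL = (24, 1, -26)
KM = (32, 46, -32)
i: 1·(-32) - (-26)·46 = -32 - (-1196) = 1164
j: (-26)·32 - 24·(-32) = -832 - (-768) = -64
k: 24·46 - 1·32 = 1104 - 32 = 1072
KL × KM = (1164, -64, 1072)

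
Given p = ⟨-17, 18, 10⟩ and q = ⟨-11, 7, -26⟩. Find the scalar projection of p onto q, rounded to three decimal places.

1.822

p · q = (-17)·(-11) + 18·7 + 10·(-26) = 187 + 126 - 260 = 53
|q| = √(121 + 49 + 676) = √846 ≈ 29.0861
comp_q p = 53 / √846 ≈ 1.822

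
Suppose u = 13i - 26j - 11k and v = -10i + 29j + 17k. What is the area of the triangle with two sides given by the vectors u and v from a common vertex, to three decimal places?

101.414

i: (-26)·17 - (-11)·29 = -442 - (-319) = -123
j: (-11)·(-10) - 13·17 = 110 - 221 = -111
k: 13·29 - (-26)·(-10) = 377 - 260 = 117
u × v = (-123, -111, 117)
|u × v| = √((-123)² + (-111)² + 117²) = √41139 ≈ 202.8275
area = ½ · 202.8275 ≈ 101.414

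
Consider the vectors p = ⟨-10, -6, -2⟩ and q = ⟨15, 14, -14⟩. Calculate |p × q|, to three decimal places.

i: (-6)·(-14) - (-2)·14 = 84 - (-28) = 112
j: (-2)·15 - (-10)·(-14) = -30 - 140 = -170
k: (-10)·14 - (-6)·15 = -140 - (-90) = -50
p × q = (112, -170, -50)
|p × q| = √(112² + (-170)² + (-50)²) = √43944 ≈ 209.6282

209.628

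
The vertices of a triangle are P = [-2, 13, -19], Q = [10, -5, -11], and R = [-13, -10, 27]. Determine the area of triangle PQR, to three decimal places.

512.106

PQ = (12, -18, 8),  PR = (-11, -23, 46)
i: (-18)·46 - 8·(-23) = -828 - (-184) = -644
j: 8·(-11) - 12·46 = -88 - 552 = -640
k: 12·(-23) - (-18)·(-11) = -276 - 198 = -474
PQ × PR = (-644, -640, -474)
|PQ × PR| = √1049012 ≈ 1024.2129
area = ½ · 1024.2129 ≈ 512.106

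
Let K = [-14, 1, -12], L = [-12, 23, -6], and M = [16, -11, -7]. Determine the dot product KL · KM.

KL = L − K = (2, 22, 6)
KM = M − K = (30, -12, 5)
KL · KM = 2·30 + 22·(-12) + 6·5 = 60 - 264 + 30 = -174

-174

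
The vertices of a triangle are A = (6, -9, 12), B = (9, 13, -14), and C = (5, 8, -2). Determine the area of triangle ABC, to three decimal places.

AB = (3, 22, -26),  AC = (-1, 17, -14)
i: 22·(-14) - (-26)·17 = -308 - (-442) = 134
j: (-26)·(-1) - 3·(-14) = 26 - (-42) = 68
k: 3·17 - 22·(-1) = 51 - (-22) = 73
AB × AC = (134, 68, 73)
|AB × AC| = √27909 ≈ 167.0599
area = ½ · 167.0599 ≈ 83.530

83.530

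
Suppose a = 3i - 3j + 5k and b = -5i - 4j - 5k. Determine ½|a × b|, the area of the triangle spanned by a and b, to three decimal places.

22.661

i: (-3)·(-5) - 5·(-4) = 15 - (-20) = 35
j: 5·(-5) - 3·(-5) = -25 - (-15) = -10
k: 3·(-4) - (-3)·(-5) = -12 - 15 = -27
a × b = (35, -10, -27)
|a × b| = √(35² + (-10)² + (-27)²) = √2054 ≈ 45.3211
area = ½ · 45.3211 ≈ 22.661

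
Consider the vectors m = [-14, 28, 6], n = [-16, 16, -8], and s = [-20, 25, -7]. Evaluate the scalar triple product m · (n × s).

n × s:
i: 16·(-7) - (-8)·25 = -112 - (-200) = 88
j: (-8)·(-20) - (-16)·(-7) = 160 - 112 = 48
k: (-16)·25 - 16·(-20) = -400 - (-320) = -80
n × s = (88, 48, -80)
m · (n × s) = (-14)·88 + 28·48 + 6·(-80) = -1232 + 1344 - 480 = -368

-368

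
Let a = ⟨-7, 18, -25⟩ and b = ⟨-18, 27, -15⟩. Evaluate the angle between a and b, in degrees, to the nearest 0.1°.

29.1

a · b = (-7)·(-18) + 18·27 + (-25)·(-15) = 126 + 486 + 375 = 987
|a|² = 49 + 324 + 625 = 998,  |a| = √998 ≈ 31.591138
|b|² = 324 + 729 + 225 = 1278,  |b| = √1278 ≈ 35.749126
cos θ = 987 / (31.591138 · 35.749126) ≈ 0.87395
θ = arccos(0.87395) ≈ 29.1°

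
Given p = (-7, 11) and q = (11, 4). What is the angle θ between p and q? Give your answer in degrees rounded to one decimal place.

102.5

p · q = (-7)·11 + 11·4 = -77 + 44 = -33
|p|² = 49 + 121 = 170,  |p| = √170 ≈ 13.038405
|q|² = 121 + 16 = 137,  |q| = √137 ≈ 11.704700
cos θ = -33 / (13.038405 · 11.704700) ≈ -0.21624
θ = arccos(-0.21624) ≈ 102.5°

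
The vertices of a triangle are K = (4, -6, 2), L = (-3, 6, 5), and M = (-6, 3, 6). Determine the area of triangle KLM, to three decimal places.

30.389

KL = (-7, 12, 3),  KM = (-10, 9, 4)
i: 12·4 - 3·9 = 48 - 27 = 21
j: 3·(-10) - (-7)·4 = -30 - (-28) = -2
k: (-7)·9 - 12·(-10) = -63 - (-120) = 57
KL × KM = (21, -2, 57)
|KL × KM| = √3694 ≈ 60.7783
area = ½ · 60.7783 ≈ 30.389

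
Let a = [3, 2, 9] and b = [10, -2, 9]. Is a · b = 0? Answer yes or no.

no

a · b = 3·10 + 2·(-2) + 9·9 = 30 - 4 + 81 = 107
Nonzero, so the vectors are not orthogonal.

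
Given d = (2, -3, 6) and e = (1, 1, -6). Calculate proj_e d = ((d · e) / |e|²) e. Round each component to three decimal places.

d · e = 2·1 + (-3)·1 + 6·(-6) = 2 - 3 - 36 = -37
|e|² = 1 + 1 + 36 = 38
proj_e d = (-37/38) · (1, 1, -6) ≈ (-0.974, -0.974, 5.842)

(-0.974, -0.974, 5.842)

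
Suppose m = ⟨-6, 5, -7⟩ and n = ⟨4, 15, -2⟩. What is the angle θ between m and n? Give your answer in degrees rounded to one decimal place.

m · n = (-6)·4 + 5·15 + (-7)·(-2) = -24 + 75 + 14 = 65
|m|² = 36 + 25 + 49 = 110,  |m| = √110 ≈ 10.488088
|n|² = 16 + 225 + 4 = 245,  |n| = √245 ≈ 15.652476
cos θ = 65 / (10.488088 · 15.652476) ≈ 0.39594
θ = arccos(0.39594) ≈ 66.7°

66.7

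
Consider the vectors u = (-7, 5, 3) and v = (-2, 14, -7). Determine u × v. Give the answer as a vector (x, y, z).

i: 5·(-7) - 3·14 = -35 - 42 = -77
j: 3·(-2) - (-7)·(-7) = -6 - 49 = -55
k: (-7)·14 - 5·(-2) = -98 - (-10) = -88
u × v = (-77, -55, -88)

(-77, -55, -88)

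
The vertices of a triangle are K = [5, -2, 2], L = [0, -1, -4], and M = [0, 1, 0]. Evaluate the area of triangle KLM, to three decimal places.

13.748

KL = (-5, 1, -6),  KM = (-5, 3, -2)
i: 1·(-2) - (-6)·3 = -2 - (-18) = 16
j: (-6)·(-5) - (-5)·(-2) = 30 - 10 = 20
k: (-5)·3 - 1·(-5) = -15 - (-5) = -10
KL × KM = (16, 20, -10)
|KL × KM| = √756 ≈ 27.4955
area = ½ · 27.4955 ≈ 13.748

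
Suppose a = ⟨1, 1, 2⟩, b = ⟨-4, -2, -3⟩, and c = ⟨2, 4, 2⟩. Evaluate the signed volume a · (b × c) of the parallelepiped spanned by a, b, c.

-14

b × c:
i: (-2)·2 - (-3)·4 = -4 - (-12) = 8
j: (-3)·2 - (-4)·2 = -6 - (-8) = 2
k: (-4)·4 - (-2)·2 = -16 - (-4) = -12
b × c = (8, 2, -12)
a · (b × c) = 1·8 + 1·2 + 2·(-12) = 8 + 2 - 24 = -14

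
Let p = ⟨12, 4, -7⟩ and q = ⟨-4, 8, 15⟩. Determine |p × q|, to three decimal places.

221.594

i: 4·15 - (-7)·8 = 60 - (-56) = 116
j: (-7)·(-4) - 12·15 = 28 - 180 = -152
k: 12·8 - 4·(-4) = 96 - (-16) = 112
p × q = (116, -152, 112)
|p × q| = √(116² + (-152)² + 112²) = √49104 ≈ 221.5942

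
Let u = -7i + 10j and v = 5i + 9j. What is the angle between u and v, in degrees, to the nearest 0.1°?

64.0

u · v = (-7)·5 + 10·9 = -35 + 90 = 55
|u|² = 49 + 100 = 149,  |u| = √149 ≈ 12.206556
|v|² = 25 + 81 = 106,  |v| = √106 ≈ 10.295630
cos θ = 55 / (12.206556 · 10.295630) ≈ 0.43764
θ = arccos(0.43764) ≈ 64.0°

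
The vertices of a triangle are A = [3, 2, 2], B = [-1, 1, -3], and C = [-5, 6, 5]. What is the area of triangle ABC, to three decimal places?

AB = (-4, -1, -5),  AC = (-8, 4, 3)
i: (-1)·3 - (-5)·4 = -3 - (-20) = 17
j: (-5)·(-8) - (-4)·3 = 40 - (-12) = 52
k: (-4)·4 - (-1)·(-8) = -16 - 8 = -24
AB × AC = (17, 52, -24)
|AB × AC| = √3569 ≈ 59.7411
area = ½ · 59.7411 ≈ 29.871

29.871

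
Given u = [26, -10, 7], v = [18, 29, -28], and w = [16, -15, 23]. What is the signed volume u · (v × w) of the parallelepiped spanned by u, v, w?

v × w:
i: 29·23 - (-28)·(-15) = 667 - 420 = 247
j: (-28)·16 - 18·23 = -448 - 414 = -862
k: 18·(-15) - 29·16 = -270 - 464 = -734
v × w = (247, -862, -734)
u · (v × w) = 26·247 + (-10)·(-862) + 7·(-734) = 6422 + 8620 - 5138 = 9904

9904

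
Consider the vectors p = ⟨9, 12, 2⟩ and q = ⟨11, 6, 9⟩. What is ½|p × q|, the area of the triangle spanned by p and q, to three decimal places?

68.522

i: 12·9 - 2·6 = 108 - 12 = 96
j: 2·11 - 9·9 = 22 - 81 = -59
k: 9·6 - 12·11 = 54 - 132 = -78
p × q = (96, -59, -78)
|p × q| = √(96² + (-59)² + (-78)²) = √18781 ≈ 137.0438
area = ½ · 137.0438 ≈ 68.522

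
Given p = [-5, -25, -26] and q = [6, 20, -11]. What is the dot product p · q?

p · q = (-5)·6 + (-25)·20 + (-26)·(-11) = -30 - 500 + 286 = -244

-244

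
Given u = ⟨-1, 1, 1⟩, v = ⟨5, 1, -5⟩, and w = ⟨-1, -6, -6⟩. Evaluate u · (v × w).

v × w:
i: 1·(-6) - (-5)·(-6) = -6 - 30 = -36
j: (-5)·(-1) - 5·(-6) = 5 - (-30) = 35
k: 5·(-6) - 1·(-1) = -30 - (-1) = -29
v × w = (-36, 35, -29)
u · (v × w) = (-1)·(-36) + 1·35 + 1·(-29) = 36 + 35 - 29 = 42

42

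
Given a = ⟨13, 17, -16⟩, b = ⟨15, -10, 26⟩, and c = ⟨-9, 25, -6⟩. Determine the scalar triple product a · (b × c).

-14678

b × c:
i: (-10)·(-6) - 26·25 = 60 - 650 = -590
j: 26·(-9) - 15·(-6) = -234 - (-90) = -144
k: 15·25 - (-10)·(-9) = 375 - 90 = 285
b × c = (-590, -144, 285)
a · (b × c) = 13·(-590) + 17·(-144) + (-16)·285 = -7670 - 2448 - 4560 = -14678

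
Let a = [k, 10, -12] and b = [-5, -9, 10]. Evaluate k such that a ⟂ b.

a · b = k·(-5) + 10·(-9) + (-12)·10 = -210 - 5k
Set equal to 0: -5k = 210, so k = -42.

-42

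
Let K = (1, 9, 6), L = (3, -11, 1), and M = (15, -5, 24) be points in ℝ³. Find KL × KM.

KL = (2, -20, -5)
KM = (14, -14, 18)
i: (-20)·18 - (-5)·(-14) = -360 - 70 = -430
j: (-5)·14 - 2·18 = -70 - 36 = -106
k: 2·(-14) - (-20)·14 = -28 - (-280) = 252
KL × KM = (-430, -106, 252)

(-430, -106, 252)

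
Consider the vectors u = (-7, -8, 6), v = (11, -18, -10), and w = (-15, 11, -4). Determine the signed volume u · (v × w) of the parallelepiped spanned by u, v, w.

v × w:
i: (-18)·(-4) - (-10)·11 = 72 - (-110) = 182
j: (-10)·(-15) - 11·(-4) = 150 - (-44) = 194
k: 11·11 - (-18)·(-15) = 121 - 270 = -149
v × w = (182, 194, -149)
u · (v × w) = (-7)·182 + (-8)·194 + 6·(-149) = -1274 - 1552 - 894 = -3720

-3720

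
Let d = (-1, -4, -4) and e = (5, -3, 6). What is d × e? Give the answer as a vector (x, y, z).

(-36, -14, 23)

i: (-4)·6 - (-4)·(-3) = -24 - 12 = -36
j: (-4)·5 - (-1)·6 = -20 - (-6) = -14
k: (-1)·(-3) - (-4)·5 = 3 - (-20) = 23
d × e = (-36, -14, 23)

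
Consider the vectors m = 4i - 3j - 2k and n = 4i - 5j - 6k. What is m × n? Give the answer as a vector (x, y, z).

(8, 16, -8)

i: (-3)·(-6) - (-2)·(-5) = 18 - 10 = 8
j: (-2)·4 - 4·(-6) = -8 - (-24) = 16
k: 4·(-5) - (-3)·4 = -20 - (-12) = -8
m × n = (8, 16, -8)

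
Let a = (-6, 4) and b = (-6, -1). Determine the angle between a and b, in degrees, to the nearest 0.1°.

a · b = (-6)·(-6) + 4·(-1) = 36 - 4 = 32
|a|² = 36 + 16 = 52,  |a| = √52 ≈ 7.211103
|b|² = 36 + 1 = 37,  |b| = √37 ≈ 6.082763
cos θ = 32 / (7.211103 · 6.082763) ≈ 0.72954
θ = arccos(0.72954) ≈ 43.2°

43.2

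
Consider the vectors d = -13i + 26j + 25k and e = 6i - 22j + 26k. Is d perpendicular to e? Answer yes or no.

d · e = (-13)·6 + 26·(-22) + 25·26 = -78 - 572 + 650 = 0
Zero, so the vectors are orthogonal.

yes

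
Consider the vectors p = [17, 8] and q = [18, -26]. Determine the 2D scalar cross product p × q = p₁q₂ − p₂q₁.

17·(-26) - 8·18 = -442 - 144 = -586

-586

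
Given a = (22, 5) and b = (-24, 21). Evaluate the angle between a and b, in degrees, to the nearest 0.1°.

126.0

a · b = 22·(-24) + 5·21 = -528 + 105 = -423
|a|² = 484 + 25 = 509,  |a| = √509 ≈ 22.561028
|b|² = 576 + 441 = 1017,  |b| = √1017 ≈ 31.890437
cos θ = -423 / (22.561028 · 31.890437) ≈ -0.58792
θ = arccos(-0.58792) ≈ 126.0°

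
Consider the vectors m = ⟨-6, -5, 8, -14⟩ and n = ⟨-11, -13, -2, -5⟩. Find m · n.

185

m · n = (-6)·(-11) + (-5)·(-13) + 8·(-2) + (-14)·(-5) = 66 + 65 - 16 + 70 = 185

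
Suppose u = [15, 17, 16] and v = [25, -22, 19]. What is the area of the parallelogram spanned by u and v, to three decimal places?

i: 17·19 - 16·(-22) = 323 - (-352) = 675
j: 16·25 - 15·19 = 400 - 285 = 115
k: 15·(-22) - 17·25 = -330 - 425 = -755
u × v = (675, 115, -755)
|u × v| = √(675² + 115² + (-755)²) = √1038875 ≈ 1019.2522

1019.252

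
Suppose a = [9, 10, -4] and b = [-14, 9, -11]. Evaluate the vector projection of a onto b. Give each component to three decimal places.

a · b = 9·(-14) + 10·9 + (-4)·(-11) = -126 + 90 + 44 = 8
|b|² = 196 + 81 + 121 = 398
proj_b a = (8/398) · (-14, 9, -11) ≈ (-0.281, 0.181, -0.221)

(-0.281, 0.181, -0.221)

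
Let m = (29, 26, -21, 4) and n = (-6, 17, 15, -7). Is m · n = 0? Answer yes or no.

m · n = 29·(-6) + 26·17 + (-21)·15 + 4·(-7) = -174 + 442 - 315 - 28 = -75
Nonzero, so the vectors are not orthogonal.

no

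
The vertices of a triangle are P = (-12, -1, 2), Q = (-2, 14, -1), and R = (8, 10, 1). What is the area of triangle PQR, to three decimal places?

PQ = (10, 15, -3),  PR = (20, 11, -1)
i: 15·(-1) - (-3)·11 = -15 - (-33) = 18
j: (-3)·20 - 10·(-1) = -60 - (-10) = -50
k: 10·11 - 15·20 = 110 - 300 = -190
PQ × PR = (18, -50, -190)
|PQ × PR| = √38924 ≈ 197.2917
area = ½ · 197.2917 ≈ 98.646

98.646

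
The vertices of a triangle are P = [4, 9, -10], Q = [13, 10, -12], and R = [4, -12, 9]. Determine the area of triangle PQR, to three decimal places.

127.956

PQ = (9, 1, -2),  PR = (0, -21, 19)
i: 1·19 - (-2)·(-21) = 19 - 42 = -23
j: (-2)·0 - 9·19 = 0 - 171 = -171
k: 9·(-21) - 1·0 = -189 - 0 = -189
PQ × PR = (-23, -171, -189)
|PQ × PR| = √65491 ≈ 255.9121
area = ½ · 255.9121 ≈ 127.956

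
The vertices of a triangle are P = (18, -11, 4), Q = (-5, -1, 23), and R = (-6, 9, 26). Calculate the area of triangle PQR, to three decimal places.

PQ = (-23, 10, 19),  PR = (-24, 20, 22)
i: 10·22 - 19·20 = 220 - 380 = -160
j: 19·(-24) - (-23)·22 = -456 - (-506) = 50
k: (-23)·20 - 10·(-24) = -460 - (-240) = -220
PQ × PR = (-160, 50, -220)
|PQ × PR| = √76500 ≈ 276.5863
area = ½ · 276.5863 ≈ 138.293

138.293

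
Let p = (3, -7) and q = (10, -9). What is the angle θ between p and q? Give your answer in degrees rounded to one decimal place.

p · q = 3·10 + (-7)·(-9) = 30 + 63 = 93
|p|² = 9 + 49 = 58,  |p| = √58 ≈ 7.615773
|q|² = 100 + 81 = 181,  |q| = √181 ≈ 13.453624
cos θ = 93 / (7.615773 · 13.453624) ≈ 0.90767
θ = arccos(0.90767) ≈ 24.8°

24.8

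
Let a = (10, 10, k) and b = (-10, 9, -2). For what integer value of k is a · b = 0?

-5

a · b = 10·(-10) + 10·9 + k·(-2) = -10 - 2k
Set equal to 0: -2k = 10, so k = -5.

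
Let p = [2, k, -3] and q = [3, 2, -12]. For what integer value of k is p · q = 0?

-21

p · q = 2·3 + k·2 + (-3)·(-12) = 42 + 2k
Set equal to 0: 2k = -42, so k = -21.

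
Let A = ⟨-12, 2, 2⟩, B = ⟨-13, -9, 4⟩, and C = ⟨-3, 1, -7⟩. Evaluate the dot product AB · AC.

AB = B − A = (-1, -11, 2)
AC = C − A = (9, -1, -9)
AB · AC = (-1)·9 + (-11)·(-1) + 2·(-9) = -9 + 11 - 18 = -16

-16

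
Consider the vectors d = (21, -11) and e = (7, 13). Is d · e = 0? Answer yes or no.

d · e = 21·7 + (-11)·13 = 147 - 143 = 4
Nonzero, so the vectors are not orthogonal.

no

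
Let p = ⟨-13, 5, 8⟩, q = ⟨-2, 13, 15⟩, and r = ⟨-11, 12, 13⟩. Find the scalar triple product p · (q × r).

q × r:
i: 13·13 - 15·12 = 169 - 180 = -11
j: 15·(-11) - (-2)·13 = -165 - (-26) = -139
k: (-2)·12 - 13·(-11) = -24 - (-143) = 119
q × r = (-11, -139, 119)
p · (q × r) = (-13)·(-11) + 5·(-139) + 8·119 = 143 - 695 + 952 = 400

400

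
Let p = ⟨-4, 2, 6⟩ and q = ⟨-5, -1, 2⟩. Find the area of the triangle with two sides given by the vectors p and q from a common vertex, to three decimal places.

13.964

i: 2·2 - 6·(-1) = 4 - (-6) = 10
j: 6·(-5) - (-4)·2 = -30 - (-8) = -22
k: (-4)·(-1) - 2·(-5) = 4 - (-10) = 14
p × q = (10, -22, 14)
|p × q| = √(10² + (-22)² + 14²) = √780 ≈ 27.9285
area = ½ · 27.9285 ≈ 13.964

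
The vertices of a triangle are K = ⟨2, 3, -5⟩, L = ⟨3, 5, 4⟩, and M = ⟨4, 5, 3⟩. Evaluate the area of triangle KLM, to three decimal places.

KL = (1, 2, 9),  KM = (2, 2, 8)
i: 2·8 - 9·2 = 16 - 18 = -2
j: 9·2 - 1·8 = 18 - 8 = 10
k: 1·2 - 2·2 = 2 - 4 = -2
KL × KM = (-2, 10, -2)
|KL × KM| = √108 ≈ 10.3923
area = ½ · 10.3923 ≈ 5.196

5.196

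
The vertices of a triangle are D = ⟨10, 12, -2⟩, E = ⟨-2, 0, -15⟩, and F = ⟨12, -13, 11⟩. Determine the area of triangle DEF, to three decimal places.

297.169

DE = (-12, -12, -13),  DF = (2, -25, 13)
i: (-12)·13 - (-13)·(-25) = -156 - 325 = -481
j: (-13)·2 - (-12)·13 = -26 - (-156) = 130
k: (-12)·(-25) - (-12)·2 = 300 - (-24) = 324
DE × DF = (-481, 130, 324)
|DE × DF| = √353237 ≈ 594.3374
area = ½ · 594.3374 ≈ 297.169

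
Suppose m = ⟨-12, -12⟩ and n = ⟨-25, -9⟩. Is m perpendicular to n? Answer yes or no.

m · n = (-12)·(-25) + (-12)·(-9) = 300 + 108 = 408
Nonzero, so the vectors are not orthogonal.

no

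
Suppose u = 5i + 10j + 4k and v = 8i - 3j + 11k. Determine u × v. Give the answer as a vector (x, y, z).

i: 10·11 - 4·(-3) = 110 - (-12) = 122
j: 4·8 - 5·11 = 32 - 55 = -23
k: 5·(-3) - 10·8 = -15 - 80 = -95
u × v = (122, -23, -95)

(122, -23, -95)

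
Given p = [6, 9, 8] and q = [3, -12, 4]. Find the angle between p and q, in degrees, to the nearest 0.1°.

p · q = 6·3 + 9·(-12) + 8·4 = 18 - 108 + 32 = -58
|p|² = 36 + 81 + 64 = 181,  |p| = √181 ≈ 13.453624
|q|² = 9 + 144 + 16 = 169,  |q| = √169 ≈ 13.000000
cos θ = -58 / (13.453624 · 13.000000) ≈ -0.33162
θ = arccos(-0.33162) ≈ 109.4°

109.4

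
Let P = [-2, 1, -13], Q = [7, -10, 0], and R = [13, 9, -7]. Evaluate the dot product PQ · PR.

PQ = Q − P = (9, -11, 13)
PR = R − P = (15, 8, 6)
PQ · PR = 9·15 + (-11)·8 + 13·6 = 135 - 88 + 78 = 125

125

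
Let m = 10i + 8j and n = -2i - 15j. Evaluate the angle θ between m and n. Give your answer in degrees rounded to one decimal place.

136.3

m · n = 10·(-2) + 8·(-15) = -20 - 120 = -140
|m|² = 100 + 64 = 164,  |m| = √164 ≈ 12.806248
|n|² = 4 + 225 = 229,  |n| = √229 ≈ 15.132746
cos θ = -140 / (12.806248 · 15.132746) ≈ -0.72242
θ = arccos(-0.72242) ≈ 136.3°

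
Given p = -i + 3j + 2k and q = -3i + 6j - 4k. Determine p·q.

p · q = (-1)·(-3) + 3·6 + 2·(-4) = 3 + 18 - 8 = 13

13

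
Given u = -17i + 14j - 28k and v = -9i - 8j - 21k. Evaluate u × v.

(-518, -105, 262)

i: 14·(-21) - (-28)·(-8) = -294 - 224 = -518
j: (-28)·(-9) - (-17)·(-21) = 252 - 357 = -105
k: (-17)·(-8) - 14·(-9) = 136 - (-126) = 262
u × v = (-518, -105, 262)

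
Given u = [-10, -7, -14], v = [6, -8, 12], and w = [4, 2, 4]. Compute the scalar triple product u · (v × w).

-224

v × w:
i: (-8)·4 - 12·2 = -32 - 24 = -56
j: 12·4 - 6·4 = 48 - 24 = 24
k: 6·2 - (-8)·4 = 12 - (-32) = 44
v × w = (-56, 24, 44)
u · (v × w) = (-10)·(-56) + (-7)·24 + (-14)·44 = 560 - 168 - 616 = -224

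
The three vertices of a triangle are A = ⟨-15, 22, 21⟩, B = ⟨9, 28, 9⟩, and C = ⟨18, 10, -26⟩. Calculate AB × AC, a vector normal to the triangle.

AB = (24, 6, -12)
AC = (33, -12, -47)
i: 6·(-47) - (-12)·(-12) = -282 - 144 = -426
j: (-12)·33 - 24·(-47) = -396 - (-1128) = 732
k: 24·(-12) - 6·33 = -288 - 198 = -486
AB × AC = (-426, 732, -486)

(-426, 732, -486)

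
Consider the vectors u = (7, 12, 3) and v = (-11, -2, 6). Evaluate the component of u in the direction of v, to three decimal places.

u · v = 7·(-11) + 12·(-2) + 3·6 = -77 - 24 + 18 = -83
|v| = √(121 + 4 + 36) = √161 ≈ 12.6886
comp_v u = -83 / √161 ≈ -6.541

-6.541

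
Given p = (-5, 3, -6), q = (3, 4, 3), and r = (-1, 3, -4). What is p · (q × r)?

q × r:
i: 4·(-4) - 3·3 = -16 - 9 = -25
j: 3·(-1) - 3·(-4) = -3 - (-12) = 9
k: 3·3 - 4·(-1) = 9 - (-4) = 13
q × r = (-25, 9, 13)
p · (q × r) = (-5)·(-25) + 3·9 + (-6)·13 = 125 + 27 - 78 = 74

74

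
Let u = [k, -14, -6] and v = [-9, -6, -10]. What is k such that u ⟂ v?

16

u · v = k·(-9) + (-14)·(-6) + (-6)·(-10) = 144 - 9k
Set equal to 0: -9k = -144, so k = 16.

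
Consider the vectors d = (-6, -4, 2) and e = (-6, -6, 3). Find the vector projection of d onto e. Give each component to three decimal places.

d · e = (-6)·(-6) + (-4)·(-6) + 2·3 = 36 + 24 + 6 = 66
|e|² = 36 + 36 + 9 = 81
proj_e d = (66/81) · (-6, -6, 3) ≈ (-4.889, -4.889, 2.444)

(-4.889, -4.889, 2.444)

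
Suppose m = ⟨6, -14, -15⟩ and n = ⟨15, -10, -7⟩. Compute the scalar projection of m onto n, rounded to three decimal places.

17.322

m · n = 6·15 + (-14)·(-10) + (-15)·(-7) = 90 + 140 + 105 = 335
|n| = √(225 + 100 + 49) = √374 ≈ 19.3391
comp_n m = 335 / √374 ≈ 17.322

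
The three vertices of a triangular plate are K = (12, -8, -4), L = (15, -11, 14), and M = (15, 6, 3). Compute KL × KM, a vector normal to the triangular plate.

(-273, 33, 51)

KL = (3, -3, 18)
KM = (3, 14, 7)
i: (-3)·7 - 18·14 = -21 - 252 = -273
j: 18·3 - 3·7 = 54 - 21 = 33
k: 3·14 - (-3)·3 = 42 - (-9) = 51
KL × KM = (-273, 33, 51)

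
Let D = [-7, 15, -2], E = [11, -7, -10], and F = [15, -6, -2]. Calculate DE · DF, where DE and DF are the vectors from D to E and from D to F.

858

DE = E − D = (18, -22, -8)
DF = F − D = (22, -21, 0)
DE · DF = 18·22 + (-22)·(-21) + (-8)·0 = 396 + 462 + 0 = 858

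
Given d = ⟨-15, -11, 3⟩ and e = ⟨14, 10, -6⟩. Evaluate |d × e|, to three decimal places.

i: (-11)·(-6) - 3·10 = 66 - 30 = 36
j: 3·14 - (-15)·(-6) = 42 - 90 = -48
k: (-15)·10 - (-11)·14 = -150 - (-154) = 4
d × e = (36, -48, 4)
|d × e| = √(36² + (-48)² + 4²) = √3616 ≈ 60.1332

60.133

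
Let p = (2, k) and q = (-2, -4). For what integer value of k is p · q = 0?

p · q = 2·(-2) + k·(-4) = -4 - 4k
Set equal to 0: -4k = 4, so k = -1.

-1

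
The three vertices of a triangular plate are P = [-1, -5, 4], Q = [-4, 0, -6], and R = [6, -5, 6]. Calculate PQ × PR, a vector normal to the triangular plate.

PQ = (-3, 5, -10)
PR = (7, 0, 2)
i: 5·2 - (-10)·0 = 10 - 0 = 10
j: (-10)·7 - (-3)·2 = -70 - (-6) = -64
k: (-3)·0 - 5·7 = 0 - 35 = -35
PQ × PR = (10, -64, -35)

(10, -64, -35)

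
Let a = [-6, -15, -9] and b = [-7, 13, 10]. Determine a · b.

a · b = (-6)·(-7) + (-15)·13 + (-9)·10 = 42 - 195 - 90 = -243

-243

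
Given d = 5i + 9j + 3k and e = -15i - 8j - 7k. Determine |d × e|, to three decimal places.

i: 9·(-7) - 3·(-8) = -63 - (-24) = -39
j: 3·(-15) - 5·(-7) = -45 - (-35) = -10
k: 5·(-8) - 9·(-15) = -40 - (-135) = 95
d × e = (-39, -10, 95)
|d × e| = √((-39)² + (-10)² + 95²) = √10646 ≈ 103.1795

103.179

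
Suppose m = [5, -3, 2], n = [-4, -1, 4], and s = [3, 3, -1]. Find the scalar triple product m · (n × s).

-97

n × s:
i: (-1)·(-1) - 4·3 = 1 - 12 = -11
j: 4·3 - (-4)·(-1) = 12 - 4 = 8
k: (-4)·3 - (-1)·3 = -12 - (-3) = -9
n × s = (-11, 8, -9)
m · (n × s) = 5·(-11) + (-3)·8 + 2·(-9) = -55 - 24 - 18 = -97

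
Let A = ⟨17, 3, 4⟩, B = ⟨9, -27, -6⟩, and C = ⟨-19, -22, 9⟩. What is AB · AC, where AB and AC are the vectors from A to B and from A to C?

AB = B − A = (-8, -30, -10)
AC = C − A = (-36, -25, 5)
AB · AC = (-8)·(-36) + (-30)·(-25) + (-10)·5 = 288 + 750 - 50 = 988

988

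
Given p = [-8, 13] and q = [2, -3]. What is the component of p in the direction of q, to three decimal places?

-15.254

p · q = (-8)·2 + 13·(-3) = -16 - 39 = -55
|q| = √(4 + 9) = √13 ≈ 3.6056
comp_q p = -55 / √13 ≈ -15.254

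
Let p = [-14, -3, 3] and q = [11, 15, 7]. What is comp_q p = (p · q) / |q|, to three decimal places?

-8.956

p · q = (-14)·11 + (-3)·15 + 3·7 = -154 - 45 + 21 = -178
|q| = √(121 + 225 + 49) = √395 ≈ 19.8746
comp_q p = -178 / √395 ≈ -8.956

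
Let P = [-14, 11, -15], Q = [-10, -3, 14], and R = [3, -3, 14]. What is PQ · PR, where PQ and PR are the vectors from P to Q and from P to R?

1105

PQ = Q − P = (4, -14, 29)
PR = R − P = (17, -14, 29)
PQ · PR = 4·17 + (-14)·(-14) + 29·29 = 68 + 196 + 841 = 1105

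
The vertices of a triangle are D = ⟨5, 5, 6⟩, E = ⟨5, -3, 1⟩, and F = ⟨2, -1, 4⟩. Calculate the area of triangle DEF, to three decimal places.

15.788

DE = (0, -8, -5),  DF = (-3, -6, -2)
i: (-8)·(-2) - (-5)·(-6) = 16 - 30 = -14
j: (-5)·(-3) - 0·(-2) = 15 - 0 = 15
k: 0·(-6) - (-8)·(-3) = 0 - 24 = -24
DE × DF = (-14, 15, -24)
|DE × DF| = √997 ≈ 31.5753
area = ½ · 31.5753 ≈ 15.788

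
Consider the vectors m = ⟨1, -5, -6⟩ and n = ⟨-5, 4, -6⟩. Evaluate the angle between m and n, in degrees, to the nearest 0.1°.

80.8

m · n = 1·(-5) + (-5)·4 + (-6)·(-6) = -5 - 20 + 36 = 11
|m|² = 1 + 25 + 36 = 62,  |m| = √62 ≈ 7.874008
|n|² = 25 + 16 + 36 = 77,  |n| = √77 ≈ 8.774964
cos θ = 11 / (7.874008 · 8.774964) ≈ 0.15920
θ = arccos(0.15920) ≈ 80.8°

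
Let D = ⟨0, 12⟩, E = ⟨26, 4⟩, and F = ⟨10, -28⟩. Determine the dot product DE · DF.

DE = E − D = (26, -8)
DF = F − D = (10, -40)
DE · DF = 26·10 + (-8)·(-40) = 260 + 320 = 580

580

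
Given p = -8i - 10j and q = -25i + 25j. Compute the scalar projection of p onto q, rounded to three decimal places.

-1.414

p · q = (-8)·(-25) + (-10)·25 = 200 - 250 = -50
|q| = √(625 + 625) = √1250 ≈ 35.3553
comp_q p = -50 / √1250 ≈ -1.414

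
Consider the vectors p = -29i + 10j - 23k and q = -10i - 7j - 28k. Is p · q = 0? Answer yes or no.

p · q = (-29)·(-10) + 10·(-7) + (-23)·(-28) = 290 - 70 + 644 = 864
Nonzero, so the vectors are not orthogonal.

no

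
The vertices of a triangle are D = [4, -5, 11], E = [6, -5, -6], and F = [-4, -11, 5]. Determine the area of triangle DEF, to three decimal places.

90.072

DE = (2, 0, -17),  DF = (-8, -6, -6)
i: 0·(-6) - (-17)·(-6) = 0 - 102 = -102
j: (-17)·(-8) - 2·(-6) = 136 - (-12) = 148
k: 2·(-6) - 0·(-8) = -12 - 0 = -12
DE × DF = (-102, 148, -12)
|DE × DF| = √32452 ≈ 180.1444
area = ½ · 180.1444 ≈ 90.072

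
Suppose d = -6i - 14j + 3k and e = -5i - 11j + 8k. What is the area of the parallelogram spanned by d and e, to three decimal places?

i: (-14)·8 - 3·(-11) = -112 - (-33) = -79
j: 3·(-5) - (-6)·8 = -15 - (-48) = 33
k: (-6)·(-11) - (-14)·(-5) = 66 - 70 = -4
d × e = (-79, 33, -4)
|d × e| = √((-79)² + 33² + (-4)²) = √7346 ≈ 85.7088

85.709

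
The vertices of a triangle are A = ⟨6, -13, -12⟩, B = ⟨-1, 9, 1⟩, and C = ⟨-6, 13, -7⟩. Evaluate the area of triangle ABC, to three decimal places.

AB = (-7, 22, 13),  AC = (-12, 26, 5)
i: 22·5 - 13·26 = 110 - 338 = -228
j: 13·(-12) - (-7)·5 = -156 - (-35) = -121
k: (-7)·26 - 22·(-12) = -182 - (-264) = 82
AB × AC = (-228, -121, 82)
|AB × AC| = √73349 ≈ 270.8302
area = ½ · 270.8302 ≈ 135.415

135.415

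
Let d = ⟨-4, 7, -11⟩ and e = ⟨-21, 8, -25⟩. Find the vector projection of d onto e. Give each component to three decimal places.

d · e = (-4)·(-21) + 7·8 + (-11)·(-25) = 84 + 56 + 275 = 415
|e|² = 441 + 64 + 625 = 1130
proj_e d = (415/1130) · (-21, 8, -25) ≈ (-7.712, 2.938, -9.181)

(-7.712, 2.938, -9.181)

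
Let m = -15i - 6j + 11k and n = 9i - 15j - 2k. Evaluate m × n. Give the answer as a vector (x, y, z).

i: (-6)·(-2) - 11·(-15) = 12 - (-165) = 177
j: 11·9 - (-15)·(-2) = 99 - 30 = 69
k: (-15)·(-15) - (-6)·9 = 225 - (-54) = 279
m × n = (177, 69, 279)

(177, 69, 279)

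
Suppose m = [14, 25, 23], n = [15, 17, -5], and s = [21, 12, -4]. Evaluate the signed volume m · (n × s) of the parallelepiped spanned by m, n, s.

-5308

n × s:
i: 17·(-4) - (-5)·12 = -68 - (-60) = -8
j: (-5)·21 - 15·(-4) = -105 - (-60) = -45
k: 15·12 - 17·21 = 180 - 357 = -177
n × s = (-8, -45, -177)
m · (n × s) = 14·(-8) + 25·(-45) + 23·(-177) = -112 - 1125 - 4071 = -5308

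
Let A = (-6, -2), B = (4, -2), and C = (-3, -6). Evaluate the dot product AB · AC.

AB = B − A = (10, 0)
AC = C − A = (3, -4)
AB · AC = 10·3 + 0·(-4) = 30 + 0 = 30

30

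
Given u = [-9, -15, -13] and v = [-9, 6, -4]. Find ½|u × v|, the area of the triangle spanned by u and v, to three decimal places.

i: (-15)·(-4) - (-13)·6 = 60 - (-78) = 138
j: (-13)·(-9) - (-9)·(-4) = 117 - 36 = 81
k: (-9)·6 - (-15)·(-9) = -54 - 135 = -189
u × v = (138, 81, -189)
|u × v| = √(138² + 81² + (-189)²) = √61326 ≈ 247.6409
area = ½ · 247.6409 ≈ 123.820

123.820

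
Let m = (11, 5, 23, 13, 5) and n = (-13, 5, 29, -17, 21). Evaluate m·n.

433

m · n = 11·(-13) + 5·5 + 23·29 + 13·(-17) + 5·21 = -143 + 25 + 667 - 221 + 105 = 433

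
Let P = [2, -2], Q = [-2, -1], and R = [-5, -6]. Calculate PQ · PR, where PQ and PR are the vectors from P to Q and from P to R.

24

PQ = Q − P = (-4, 1)
PR = R − P = (-7, -4)
PQ · PR = (-4)·(-7) + 1·(-4) = 28 - 4 = 24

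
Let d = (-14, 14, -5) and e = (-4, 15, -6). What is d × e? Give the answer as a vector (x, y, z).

i: 14·(-6) - (-5)·15 = -84 - (-75) = -9
j: (-5)·(-4) - (-14)·(-6) = 20 - 84 = -64
k: (-14)·15 - 14·(-4) = -210 - (-56) = -154
d × e = (-9, -64, -154)

(-9, -64, -154)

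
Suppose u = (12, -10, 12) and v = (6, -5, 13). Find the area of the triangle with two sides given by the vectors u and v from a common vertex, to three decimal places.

i: (-10)·13 - 12·(-5) = -130 - (-60) = -70
j: 12·6 - 12·13 = 72 - 156 = -84
k: 12·(-5) - (-10)·6 = -60 - (-60) = 0
u × v = (-70, -84, 0)
|u × v| = √((-70)² + (-84)² + 0²) = √11956 ≈ 109.3435
area = ½ · 109.3435 ≈ 54.672

54.672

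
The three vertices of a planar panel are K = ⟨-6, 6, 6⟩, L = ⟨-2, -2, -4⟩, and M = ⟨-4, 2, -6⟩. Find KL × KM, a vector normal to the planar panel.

KL = (4, -8, -10)
KM = (2, -4, -12)
i: (-8)·(-12) - (-10)·(-4) = 96 - 40 = 56
j: (-10)·2 - 4·(-12) = -20 - (-48) = 28
k: 4·(-4) - (-8)·2 = -16 - (-16) = 0
KL × KM = (56, 28, 0)

(56, 28, 0)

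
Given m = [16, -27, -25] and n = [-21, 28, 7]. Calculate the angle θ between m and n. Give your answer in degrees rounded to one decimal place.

m · n = 16·(-21) + (-27)·28 + (-25)·7 = -336 - 756 - 175 = -1267
|m|² = 256 + 729 + 625 = 1610,  |m| = √1610 ≈ 40.124805
|n|² = 441 + 784 + 49 = 1274,  |n| = √1274 ≈ 35.693137
cos θ = -1267 / (40.124805 · 35.693137) ≈ -0.88467
θ = arccos(-0.88467) ≈ 152.2°

152.2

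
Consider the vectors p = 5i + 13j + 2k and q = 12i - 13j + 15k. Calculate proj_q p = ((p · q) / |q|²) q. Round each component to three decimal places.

p · q = 5·12 + 13·(-13) + 2·15 = 60 - 169 + 30 = -79
|q|² = 144 + 169 + 225 = 538
proj_q p = (-79/538) · (12, -13, 15) ≈ (-1.762, 1.909, -2.203)

(-1.762, 1.909, -2.203)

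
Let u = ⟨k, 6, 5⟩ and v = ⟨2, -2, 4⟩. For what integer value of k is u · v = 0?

-4

u · v = k·2 + 6·(-2) + 5·4 = 8 + 2k
Set equal to 0: 2k = -8, so k = -4.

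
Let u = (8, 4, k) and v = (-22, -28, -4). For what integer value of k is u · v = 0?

-72

u · v = 8·(-22) + 4·(-28) + k·(-4) = -288 - 4k
Set equal to 0: -4k = 288, so k = -72.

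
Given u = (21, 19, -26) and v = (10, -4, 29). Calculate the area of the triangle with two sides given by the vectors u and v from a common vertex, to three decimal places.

507.456

i: 19·29 - (-26)·(-4) = 551 - 104 = 447
j: (-26)·10 - 21·29 = -260 - 609 = -869
k: 21·(-4) - 19·10 = -84 - 190 = -274
u × v = (447, -869, -274)
|u × v| = √(447² + (-869)² + (-274)²) = √1030046 ≈ 1014.9118
area = ½ · 1014.9118 ≈ 507.456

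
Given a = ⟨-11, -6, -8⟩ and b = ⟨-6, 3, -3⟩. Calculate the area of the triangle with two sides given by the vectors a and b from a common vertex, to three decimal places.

41.079

i: (-6)·(-3) - (-8)·3 = 18 - (-24) = 42
j: (-8)·(-6) - (-11)·(-3) = 48 - 33 = 15
k: (-11)·3 - (-6)·(-6) = -33 - 36 = -69
a × b = (42, 15, -69)
|a × b| = √(42² + 15² + (-69)²) = √6750 ≈ 82.1584
area = ½ · 82.1584 ≈ 41.079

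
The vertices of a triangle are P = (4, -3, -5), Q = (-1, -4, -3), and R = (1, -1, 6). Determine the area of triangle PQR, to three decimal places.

26.434

PQ = (-5, -1, 2),  PR = (-3, 2, 11)
i: (-1)·11 - 2·2 = -11 - 4 = -15
j: 2·(-3) - (-5)·11 = -6 - (-55) = 49
k: (-5)·2 - (-1)·(-3) = -10 - 3 = -13
PQ × PR = (-15, 49, -13)
|PQ × PR| = √2795 ≈ 52.8678
area = ½ · 52.8678 ≈ 26.434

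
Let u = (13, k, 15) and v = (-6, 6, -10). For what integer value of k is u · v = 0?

u · v = 13·(-6) + k·6 + 15·(-10) = -228 + 6k
Set equal to 0: 6k = 228, so k = 38.

38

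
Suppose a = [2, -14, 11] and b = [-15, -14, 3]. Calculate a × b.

i: (-14)·3 - 11·(-14) = -42 - (-154) = 112
j: 11·(-15) - 2·3 = -165 - 6 = -171
k: 2·(-14) - (-14)·(-15) = -28 - 210 = -238
a × b = (112, -171, -238)

(112, -171, -238)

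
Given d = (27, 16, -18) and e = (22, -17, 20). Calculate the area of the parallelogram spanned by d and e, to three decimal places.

i: 16·20 - (-18)·(-17) = 320 - 306 = 14
j: (-18)·22 - 27·20 = -396 - 540 = -936
k: 27·(-17) - 16·22 = -459 - 352 = -811
d × e = (14, -936, -811)
|d × e| = √(14² + (-936)² + (-811)²) = √1534013 ≈ 1238.5528

1238.553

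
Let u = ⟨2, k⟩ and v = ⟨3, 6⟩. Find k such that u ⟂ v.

-1

u · v = 2·3 + k·6 = 6 + 6k
Set equal to 0: 6k = -6, so k = -1.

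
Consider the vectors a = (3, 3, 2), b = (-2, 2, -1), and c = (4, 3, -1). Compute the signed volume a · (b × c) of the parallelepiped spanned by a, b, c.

-43

b × c:
i: 2·(-1) - (-1)·3 = -2 - (-3) = 1
j: (-1)·4 - (-2)·(-1) = -4 - 2 = -6
k: (-2)·3 - 2·4 = -6 - 8 = -14
b × c = (1, -6, -14)
a · (b × c) = 3·1 + 3·(-6) + 2·(-14) = 3 - 18 - 28 = -43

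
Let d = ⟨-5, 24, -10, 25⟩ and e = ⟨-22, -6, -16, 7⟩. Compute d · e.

301

d · e = (-5)·(-22) + 24·(-6) + (-10)·(-16) + 25·7 = 110 - 144 + 160 + 175 = 301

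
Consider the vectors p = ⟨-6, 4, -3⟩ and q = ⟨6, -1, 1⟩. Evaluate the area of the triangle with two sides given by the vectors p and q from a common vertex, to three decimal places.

10.828

i: 4·1 - (-3)·(-1) = 4 - 3 = 1
j: (-3)·6 - (-6)·1 = -18 - (-6) = -12
k: (-6)·(-1) - 4·6 = 6 - 24 = -18
p × q = (1, -12, -18)
|p × q| = √(1² + (-12)² + (-18)²) = √469 ≈ 21.6564
area = ½ · 21.6564 ≈ 10.828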